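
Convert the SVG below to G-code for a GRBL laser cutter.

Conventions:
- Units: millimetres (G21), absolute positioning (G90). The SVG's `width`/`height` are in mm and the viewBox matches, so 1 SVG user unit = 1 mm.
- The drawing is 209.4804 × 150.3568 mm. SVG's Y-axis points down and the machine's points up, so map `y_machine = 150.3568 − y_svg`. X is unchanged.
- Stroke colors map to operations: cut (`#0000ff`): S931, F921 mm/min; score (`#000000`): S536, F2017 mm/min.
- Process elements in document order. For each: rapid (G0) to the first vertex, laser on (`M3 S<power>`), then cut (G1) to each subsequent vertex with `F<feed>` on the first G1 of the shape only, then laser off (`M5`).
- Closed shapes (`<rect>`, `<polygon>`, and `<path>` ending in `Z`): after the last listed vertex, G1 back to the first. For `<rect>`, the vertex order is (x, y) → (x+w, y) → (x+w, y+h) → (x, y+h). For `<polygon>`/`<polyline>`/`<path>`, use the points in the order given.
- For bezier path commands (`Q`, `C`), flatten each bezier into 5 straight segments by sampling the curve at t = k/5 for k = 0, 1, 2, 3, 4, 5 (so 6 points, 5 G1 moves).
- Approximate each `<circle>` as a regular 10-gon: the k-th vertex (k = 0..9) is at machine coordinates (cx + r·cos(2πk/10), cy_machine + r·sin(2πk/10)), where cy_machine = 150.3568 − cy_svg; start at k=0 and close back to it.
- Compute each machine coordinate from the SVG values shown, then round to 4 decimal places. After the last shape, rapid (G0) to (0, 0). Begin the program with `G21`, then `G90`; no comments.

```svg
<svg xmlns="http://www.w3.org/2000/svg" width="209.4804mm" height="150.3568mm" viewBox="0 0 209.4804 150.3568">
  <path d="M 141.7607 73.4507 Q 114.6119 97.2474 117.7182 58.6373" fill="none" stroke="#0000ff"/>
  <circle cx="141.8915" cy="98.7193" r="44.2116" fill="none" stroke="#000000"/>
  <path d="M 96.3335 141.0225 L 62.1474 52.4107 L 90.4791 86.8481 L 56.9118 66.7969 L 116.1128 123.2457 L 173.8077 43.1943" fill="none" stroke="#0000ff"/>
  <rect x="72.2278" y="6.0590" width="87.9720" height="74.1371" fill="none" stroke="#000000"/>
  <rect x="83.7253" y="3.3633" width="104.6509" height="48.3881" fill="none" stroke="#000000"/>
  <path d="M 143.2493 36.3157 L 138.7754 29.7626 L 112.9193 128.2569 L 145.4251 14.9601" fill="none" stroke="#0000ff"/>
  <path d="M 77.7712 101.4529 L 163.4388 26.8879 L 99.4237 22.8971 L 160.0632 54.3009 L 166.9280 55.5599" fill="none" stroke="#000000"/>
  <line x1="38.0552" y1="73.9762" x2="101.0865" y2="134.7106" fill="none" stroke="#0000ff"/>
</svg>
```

G21
G90
G0 X141.7607 Y76.9061
M3 S931
G1 X132.1114 Y69.8837 F921
G1 X124.8825 Y67.8538
G1 X120.0740 Y70.8165
G1 X117.6859 Y78.7717
G1 X117.7182 Y91.7195
M5
G0 X186.1031 Y51.6375
M3 S536
G1 X177.6594 Y77.6244 F2017
G1 X155.5536 Y93.6852
G1 X128.2294 Y93.6852
G1 X106.1236 Y77.6244
G1 X97.6799 Y51.6375
G1 X106.1236 Y25.6506
G1 X128.2294 Y9.5898
G1 X155.5536 Y9.5898
G1 X177.6594 Y25.6506
G1 X186.1031 Y51.6375
M5
G0 X96.3335 Y9.3343
M3 S931
G1 X62.1474 Y97.9461 F921
G1 X90.4791 Y63.5087
G1 X56.9118 Y83.5599
G1 X116.1128 Y27.1111
G1 X173.8077 Y107.1625
M5
G0 X72.2278 Y144.2978
M3 S536
G1 X160.1998 Y144.2978 F2017
G1 X160.1998 Y70.1607
G1 X72.2278 Y70.1607
G1 X72.2278 Y144.2978
M5
G0 X83.7253 Y146.9935
M3 S536
G1 X188.3762 Y146.9935 F2017
G1 X188.3762 Y98.6054
G1 X83.7253 Y98.6054
G1 X83.7253 Y146.9935
M5
G0 X143.2493 Y114.0411
M3 S931
G1 X138.7754 Y120.5942 F921
G1 X112.9193 Y22.0999
G1 X145.4251 Y135.3967
M5
G0 X77.7712 Y48.9039
M3 S536
G1 X163.4388 Y123.4689 F2017
G1 X99.4237 Y127.4597
G1 X160.0632 Y96.0559
G1 X166.9280 Y94.7969
M5
G0 X38.0552 Y76.3806
M3 S931
G1 X101.0865 Y15.6462 F921
M5
G0 X0.0000 Y0.0000

Since the viewBox matches the mm dimensions, user units are millimetres directly. The only transform is the Y-flip y_m = 150.3568 − y_svg.

Shape 1 is a quadratic bezier drawn with `<path>`. Its stroke #0000ff means cut at S931, F921. After flipping Y the toolpath is (141.7607,76.9061) → (132.1114,69.8837) → (124.8825,67.8538) → (120.0740,70.8165) → (117.6859,78.7717) → (117.7182,91.7195).

Shape 2 is a circle drawn with `<circle>`. Its stroke #000000 means score at S536, F2017. After flipping Y the toolpath is (186.1031,51.6375) → (177.6594,77.6244) → (155.5536,93.6852) → (128.2294,93.6852) → (106.1236,77.6244) → (97.6799,51.6375) → (106.1236,25.6506) → (128.2294,9.5898) → (155.5536,9.5898) → (177.6594,25.6506) → (186.1031,51.6375), returning to the start.

Shape 3 is a open polyline drawn with `<path>`. Its stroke #0000ff means cut at S931, F921. After flipping Y the toolpath is (96.3335,9.3343) → (62.1474,97.9461) → (90.4791,63.5087) → (56.9118,83.5599) → (116.1128,27.1111) → (173.8077,107.1625).

Shape 4 is a rectangle drawn with `<rect>`. Its stroke #000000 means score at S536, F2017. After flipping Y the toolpath is (72.2278,144.2978) → (160.1998,144.2978) → (160.1998,70.1607) → (72.2278,70.1607) → (72.2278,144.2978), returning to the start.

Shape 5 is a rectangle drawn with `<rect>`. Its stroke #000000 means score at S536, F2017. After flipping Y the toolpath is (83.7253,146.9935) → (188.3762,146.9935) → (188.3762,98.6054) → (83.7253,98.6054) → (83.7253,146.9935), returning to the start.

Shape 6 is a open polyline drawn with `<path>`. Its stroke #0000ff means cut at S931, F921. After flipping Y the toolpath is (143.2493,114.0411) → (138.7754,120.5942) → (112.9193,22.0999) → (145.4251,135.3967).

Shape 7 is a open polyline drawn with `<path>`. Its stroke #000000 means score at S536, F2017. After flipping Y the toolpath is (77.7712,48.9039) → (163.4388,123.4689) → (99.4237,127.4597) → (160.0632,96.0559) → (166.9280,94.7969).

Shape 8 is a line segment drawn with `<line>`. Its stroke #0000ff means cut at S931, F921. After flipping Y the toolpath is (38.0552,76.3806) → (101.0865,15.6462).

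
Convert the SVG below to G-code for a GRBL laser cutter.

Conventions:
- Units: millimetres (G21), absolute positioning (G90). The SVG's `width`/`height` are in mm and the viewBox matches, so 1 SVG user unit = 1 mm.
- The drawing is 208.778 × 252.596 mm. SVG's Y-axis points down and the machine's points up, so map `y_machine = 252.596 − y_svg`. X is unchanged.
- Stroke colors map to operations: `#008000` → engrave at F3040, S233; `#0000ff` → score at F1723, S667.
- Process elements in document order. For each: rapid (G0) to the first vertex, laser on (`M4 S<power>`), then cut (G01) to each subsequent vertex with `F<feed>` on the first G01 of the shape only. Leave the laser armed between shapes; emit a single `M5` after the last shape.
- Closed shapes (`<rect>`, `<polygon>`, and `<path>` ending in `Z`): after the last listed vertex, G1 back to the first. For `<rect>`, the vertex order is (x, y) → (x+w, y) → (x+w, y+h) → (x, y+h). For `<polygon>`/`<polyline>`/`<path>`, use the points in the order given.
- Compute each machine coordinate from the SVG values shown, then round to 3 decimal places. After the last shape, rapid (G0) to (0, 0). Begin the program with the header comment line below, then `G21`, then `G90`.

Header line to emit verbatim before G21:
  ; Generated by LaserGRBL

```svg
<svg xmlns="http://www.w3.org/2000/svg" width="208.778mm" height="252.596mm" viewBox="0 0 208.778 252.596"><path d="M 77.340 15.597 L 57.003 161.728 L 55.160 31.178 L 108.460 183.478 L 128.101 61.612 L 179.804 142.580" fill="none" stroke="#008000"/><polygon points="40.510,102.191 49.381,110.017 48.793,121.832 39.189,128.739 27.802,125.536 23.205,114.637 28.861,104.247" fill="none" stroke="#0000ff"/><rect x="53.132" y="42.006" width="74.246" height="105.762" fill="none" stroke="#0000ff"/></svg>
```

; Generated by LaserGRBL
G21
G90
G0 X77.340 Y236.999
M4 S233
G01 X57.003 Y90.868 F3040
G01 X55.160 Y221.418
G01 X108.460 Y69.118
G01 X128.101 Y190.984
G01 X179.804 Y110.016
G0 X40.510 Y150.405
M4 S667
G01 X49.381 Y142.579 F1723
G01 X48.793 Y130.764
G01 X39.189 Y123.857
G01 X27.802 Y127.060
G01 X23.205 Y137.959
G01 X28.861 Y148.349
G01 X40.510 Y150.405
G0 X53.132 Y210.590
M4 S667
G01 X127.378 Y210.590 F1723
G01 X127.378 Y104.828
G01 X53.132 Y104.828
G01 X53.132 Y210.590
M5
G0 X0.000 Y0.000

Since the viewBox matches the mm dimensions, user units are millimetres directly. The only transform is the Y-flip y_m = 252.596 − y_svg.

Shape 1 is a open polyline drawn with `<path>`. Its stroke #008000 means engrave at S233, F3040. After flipping Y the toolpath is (77.340,236.999) → (57.003,90.868) → (55.160,221.418) → (108.460,69.118) → (128.101,190.984) → (179.804,110.016).

Shape 2 is a regular polygon drawn with `<polygon>`. Its stroke #0000ff means score at S667, F1723. After flipping Y the toolpath is (40.510,150.405) → (49.381,142.579) → (48.793,130.764) → (39.189,123.857) → (27.802,127.060) → (23.205,137.959) → (28.861,148.349) → (40.510,150.405), returning to the start.

Shape 3 is a rectangle drawn with `<rect>`. Its stroke #0000ff means score at S667, F1723. After flipping Y the toolpath is (53.132,210.590) → (127.378,210.590) → (127.378,104.828) → (53.132,104.828) → (53.132,210.590), returning to the start.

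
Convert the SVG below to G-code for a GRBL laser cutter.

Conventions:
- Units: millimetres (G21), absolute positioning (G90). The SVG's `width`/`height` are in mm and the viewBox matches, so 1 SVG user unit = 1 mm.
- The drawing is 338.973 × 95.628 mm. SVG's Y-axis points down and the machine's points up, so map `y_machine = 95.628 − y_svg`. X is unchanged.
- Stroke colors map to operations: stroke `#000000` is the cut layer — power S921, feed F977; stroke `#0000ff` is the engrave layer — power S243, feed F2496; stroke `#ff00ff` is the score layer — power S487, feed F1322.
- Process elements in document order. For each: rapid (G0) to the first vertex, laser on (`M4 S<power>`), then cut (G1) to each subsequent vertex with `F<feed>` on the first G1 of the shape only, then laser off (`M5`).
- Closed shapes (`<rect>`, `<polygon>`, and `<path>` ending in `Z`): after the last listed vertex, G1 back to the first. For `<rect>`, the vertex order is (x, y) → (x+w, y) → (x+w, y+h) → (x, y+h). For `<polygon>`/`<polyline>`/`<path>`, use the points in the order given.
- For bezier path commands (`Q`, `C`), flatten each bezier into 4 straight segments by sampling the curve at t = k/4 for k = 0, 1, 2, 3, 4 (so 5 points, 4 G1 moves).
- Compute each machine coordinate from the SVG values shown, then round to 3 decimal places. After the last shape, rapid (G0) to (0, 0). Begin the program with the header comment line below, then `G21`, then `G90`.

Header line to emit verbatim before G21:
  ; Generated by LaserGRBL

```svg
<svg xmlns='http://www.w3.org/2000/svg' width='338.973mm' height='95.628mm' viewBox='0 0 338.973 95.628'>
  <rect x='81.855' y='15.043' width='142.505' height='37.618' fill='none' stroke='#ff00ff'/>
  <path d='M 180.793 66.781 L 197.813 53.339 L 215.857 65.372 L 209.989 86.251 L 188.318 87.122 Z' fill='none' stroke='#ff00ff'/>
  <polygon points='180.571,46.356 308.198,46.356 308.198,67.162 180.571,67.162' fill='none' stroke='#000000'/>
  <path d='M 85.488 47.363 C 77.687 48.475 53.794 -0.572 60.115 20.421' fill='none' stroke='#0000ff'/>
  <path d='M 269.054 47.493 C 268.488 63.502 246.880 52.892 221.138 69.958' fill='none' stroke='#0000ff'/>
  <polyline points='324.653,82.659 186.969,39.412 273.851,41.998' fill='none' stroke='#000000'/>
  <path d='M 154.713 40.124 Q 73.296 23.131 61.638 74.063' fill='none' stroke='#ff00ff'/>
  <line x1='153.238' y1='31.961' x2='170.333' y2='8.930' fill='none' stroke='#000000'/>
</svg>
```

Since the viewBox matches the mm dimensions, user units are millimetres directly. The only transform is the Y-flip y_m = 95.628 − y_svg.

Shape 1 is a rectangle drawn with `<rect>`. Its stroke #ff00ff means score at S487, F1322. After flipping Y the toolpath is (81.855,80.585) → (224.360,80.585) → (224.360,42.967) → (81.855,42.967) → (81.855,80.585), returning to the start.

Shape 2 is a regular polygon drawn with `<path>`. Its stroke #ff00ff means score at S487, F1322. After flipping Y the toolpath is (180.793,28.847) → (197.813,42.289) → (215.857,30.256) → (209.989,9.377) → (188.318,8.506) → (180.793,28.847), returning to the start.

Shape 3 is a rectangle drawn with `<polygon>`. Its stroke #000000 means cut at S921, F977. After flipping Y the toolpath is (180.571,49.272) → (308.198,49.272) → (308.198,28.466) → (180.571,28.466) → (180.571,49.272), returning to the start.

Shape 4 is a cubic bezier drawn with `<path>`. Its stroke #0000ff means engrave at S243, F2496. After flipping Y the toolpath is (85.488,48.265) → (77.344,54.958) → (67.506,69.191) → (60.316,79.697) → (60.115,75.207).

Shape 5 is a cubic bezier drawn with `<path>`. Its stroke #0000ff means engrave at S243, F2496. After flipping Y the toolpath is (269.054,48.135) → (264.948,40.271) → (254.537,37.299) → (239.405,34.129) → (221.138,25.670).

Shape 6 is a open polyline drawn with `<polyline>`. Its stroke #000000 means cut at S921, F977. After flipping Y the toolpath is (324.653,12.969) → (186.969,56.216) → (273.851,53.630).

Shape 7 is a quadratic bezier drawn with `<path>`. Its stroke #ff00ff means score at S487, F1322. After flipping Y the toolpath is (154.713,55.504) → (118.364,59.755) → (90.736,55.516) → (71.827,42.786) → (61.638,21.565).

Shape 8 is a line segment drawn with `<line>`. Its stroke #000000 means cut at S921, F977. After flipping Y the toolpath is (153.238,63.667) → (170.333,86.698).

; Generated by LaserGRBL
G21
G90
G0 X81.855 Y80.585
M4 S487
G1 X224.360 Y80.585 F1322
G1 X224.360 Y42.967
G1 X81.855 Y42.967
G1 X81.855 Y80.585
M5
G0 X180.793 Y28.847
M4 S487
G1 X197.813 Y42.289 F1322
G1 X215.857 Y30.256
G1 X209.989 Y9.377
G1 X188.318 Y8.506
G1 X180.793 Y28.847
M5
G0 X180.571 Y49.272
M4 S921
G1 X308.198 Y49.272 F977
G1 X308.198 Y28.466
G1 X180.571 Y28.466
G1 X180.571 Y49.272
M5
G0 X85.488 Y48.265
M4 S243
G1 X77.344 Y54.958 F2496
G1 X67.506 Y69.191
G1 X60.316 Y79.697
G1 X60.115 Y75.207
M5
G0 X269.054 Y48.135
M4 S243
G1 X264.948 Y40.271 F2496
G1 X254.537 Y37.299
G1 X239.405 Y34.129
G1 X221.138 Y25.670
M5
G0 X324.653 Y12.969
M4 S921
G1 X186.969 Y56.216 F977
G1 X273.851 Y53.630
M5
G0 X154.713 Y55.504
M4 S487
G1 X118.364 Y59.755 F1322
G1 X90.736 Y55.516
G1 X71.827 Y42.786
G1 X61.638 Y21.565
M5
G0 X153.238 Y63.667
M4 S921
G1 X170.333 Y86.698 F977
M5
G0 X0.000 Y0.000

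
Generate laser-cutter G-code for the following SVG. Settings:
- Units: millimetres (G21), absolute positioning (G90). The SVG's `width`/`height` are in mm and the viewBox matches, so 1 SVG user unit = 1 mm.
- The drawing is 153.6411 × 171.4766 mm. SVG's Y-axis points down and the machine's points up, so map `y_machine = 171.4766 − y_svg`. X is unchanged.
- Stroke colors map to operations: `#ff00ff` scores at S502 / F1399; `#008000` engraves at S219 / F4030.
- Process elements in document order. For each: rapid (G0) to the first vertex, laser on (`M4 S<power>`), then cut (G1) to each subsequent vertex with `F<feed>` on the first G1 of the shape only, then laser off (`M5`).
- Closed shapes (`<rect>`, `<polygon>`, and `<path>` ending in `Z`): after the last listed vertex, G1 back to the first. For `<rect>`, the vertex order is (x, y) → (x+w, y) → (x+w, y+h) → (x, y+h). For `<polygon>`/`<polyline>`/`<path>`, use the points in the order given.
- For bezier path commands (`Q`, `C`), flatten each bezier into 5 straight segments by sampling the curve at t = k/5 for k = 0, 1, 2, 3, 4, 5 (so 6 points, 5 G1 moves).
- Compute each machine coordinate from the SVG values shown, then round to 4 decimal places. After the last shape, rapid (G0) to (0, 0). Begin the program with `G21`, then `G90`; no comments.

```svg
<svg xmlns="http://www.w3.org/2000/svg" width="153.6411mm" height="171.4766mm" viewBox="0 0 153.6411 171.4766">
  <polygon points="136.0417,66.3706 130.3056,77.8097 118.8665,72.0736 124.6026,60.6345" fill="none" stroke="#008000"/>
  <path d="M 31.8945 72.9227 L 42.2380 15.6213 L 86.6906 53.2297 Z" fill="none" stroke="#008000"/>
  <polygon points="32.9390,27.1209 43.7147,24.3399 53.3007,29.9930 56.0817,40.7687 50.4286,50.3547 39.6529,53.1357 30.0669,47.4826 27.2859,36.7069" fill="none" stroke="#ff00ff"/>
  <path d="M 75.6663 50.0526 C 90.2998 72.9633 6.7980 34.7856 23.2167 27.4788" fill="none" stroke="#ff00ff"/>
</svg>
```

G21
G90
G0 X136.0417 Y105.1060
M4 S219
G1 X130.3056 Y93.6669 F4030
G1 X118.8665 Y99.4030
G1 X124.6026 Y110.8421
G1 X136.0417 Y105.1060
M5
G0 X31.8945 Y98.5539
M4 S219
G1 X42.2380 Y155.8553 F4030
G1 X86.6906 Y118.2469
G1 X31.8945 Y98.5539
M5
G0 X32.9390 Y144.3557
M4 S502
G1 X43.7147 Y147.1367 F1399
G1 X53.3007 Y141.4836
G1 X56.0817 Y130.7079
G1 X50.4286 Y121.1219
G1 X39.6529 Y118.3409
G1 X30.0669 Y123.9940
G1 X27.2859 Y134.7697
G1 X32.9390 Y144.3557
M5
G0 X75.6663 Y121.4240
M4 S502
G1 X74.2546 Y114.2725 F1399
G1 X58.7971 Y117.3682
G1 X38.8005 Y126.2970
G1 X23.7715 Y136.6449
G1 X23.2167 Y143.9978
M5
G0 X0.0000 Y0.0000

1 u = 1 mm; y_m = 171.4766 − y.

[1] `<polygon>` regular polygon, #008000→engrave S219 F4030: (136.0417,105.1060) → (130.3056,93.6669) → (118.8665,99.4030) → (124.6026,110.8421) → (136.0417,105.1060) (closed)

[2] `<path>` regular polygon, #008000→engrave S219 F4030: (31.8945,98.5539) → (42.2380,155.8553) → (86.6906,118.2469) → (31.8945,98.5539) (closed)

[3] `<polygon>` regular polygon, #ff00ff→score S502 F1399: (32.9390,144.3557) → (43.7147,147.1367) → (53.3007,141.4836) → (56.0817,130.7079) → (50.4286,121.1219) → (39.6529,118.3409) → (30.0669,123.9940) → (27.2859,134.7697) → (32.9390,144.3557) (closed)

[4] `<path>` cubic bezier, #ff00ff→score S502 F1399: (75.6663,121.4240) → (74.2546,114.2725) → (58.7971,117.3682) → (38.8005,126.2970) → (23.7715,136.6449) → (23.2167,143.9978)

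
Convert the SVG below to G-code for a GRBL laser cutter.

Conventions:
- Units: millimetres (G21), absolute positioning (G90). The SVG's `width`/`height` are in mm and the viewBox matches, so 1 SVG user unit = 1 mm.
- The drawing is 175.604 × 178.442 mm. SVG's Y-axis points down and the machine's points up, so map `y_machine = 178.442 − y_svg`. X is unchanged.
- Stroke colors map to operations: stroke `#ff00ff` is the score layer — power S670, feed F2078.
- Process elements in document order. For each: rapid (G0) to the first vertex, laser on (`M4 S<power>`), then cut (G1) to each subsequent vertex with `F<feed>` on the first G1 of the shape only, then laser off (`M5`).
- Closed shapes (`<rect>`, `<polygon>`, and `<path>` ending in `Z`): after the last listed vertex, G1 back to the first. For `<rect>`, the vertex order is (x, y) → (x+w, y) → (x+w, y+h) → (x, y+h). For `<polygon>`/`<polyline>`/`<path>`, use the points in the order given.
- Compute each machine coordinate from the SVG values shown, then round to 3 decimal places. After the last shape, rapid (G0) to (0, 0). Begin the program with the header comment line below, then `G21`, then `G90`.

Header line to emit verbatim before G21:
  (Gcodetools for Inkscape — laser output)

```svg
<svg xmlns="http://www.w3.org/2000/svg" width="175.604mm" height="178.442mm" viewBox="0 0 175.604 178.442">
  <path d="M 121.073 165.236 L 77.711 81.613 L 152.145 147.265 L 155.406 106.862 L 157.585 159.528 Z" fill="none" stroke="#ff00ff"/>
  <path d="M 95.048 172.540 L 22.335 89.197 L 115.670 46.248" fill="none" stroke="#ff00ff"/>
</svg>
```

1 u = 1 mm; y_m = 178.442 − y.

[1] `<path>` closed polygon, #ff00ff→score S670 F2078: (121.073,13.206) → (77.711,96.829) → (152.145,31.177) → (155.406,71.580) → (157.585,18.914) → (121.073,13.206) (closed)

[2] `<path>` open polyline, #ff00ff→score S670 F2078: (95.048,5.902) → (22.335,89.245) → (115.670,132.194)

(Gcodetools for Inkscape — laser output)
G21
G90
G0 X121.073 Y13.206
M4 S670
G1 X77.711 Y96.829 F2078
G1 X152.145 Y31.177
G1 X155.406 Y71.580
G1 X157.585 Y18.914
G1 X121.073 Y13.206
M5
G0 X95.048 Y5.902
M4 S670
G1 X22.335 Y89.245 F2078
G1 X115.670 Y132.194
M5
G0 X0.000 Y0.000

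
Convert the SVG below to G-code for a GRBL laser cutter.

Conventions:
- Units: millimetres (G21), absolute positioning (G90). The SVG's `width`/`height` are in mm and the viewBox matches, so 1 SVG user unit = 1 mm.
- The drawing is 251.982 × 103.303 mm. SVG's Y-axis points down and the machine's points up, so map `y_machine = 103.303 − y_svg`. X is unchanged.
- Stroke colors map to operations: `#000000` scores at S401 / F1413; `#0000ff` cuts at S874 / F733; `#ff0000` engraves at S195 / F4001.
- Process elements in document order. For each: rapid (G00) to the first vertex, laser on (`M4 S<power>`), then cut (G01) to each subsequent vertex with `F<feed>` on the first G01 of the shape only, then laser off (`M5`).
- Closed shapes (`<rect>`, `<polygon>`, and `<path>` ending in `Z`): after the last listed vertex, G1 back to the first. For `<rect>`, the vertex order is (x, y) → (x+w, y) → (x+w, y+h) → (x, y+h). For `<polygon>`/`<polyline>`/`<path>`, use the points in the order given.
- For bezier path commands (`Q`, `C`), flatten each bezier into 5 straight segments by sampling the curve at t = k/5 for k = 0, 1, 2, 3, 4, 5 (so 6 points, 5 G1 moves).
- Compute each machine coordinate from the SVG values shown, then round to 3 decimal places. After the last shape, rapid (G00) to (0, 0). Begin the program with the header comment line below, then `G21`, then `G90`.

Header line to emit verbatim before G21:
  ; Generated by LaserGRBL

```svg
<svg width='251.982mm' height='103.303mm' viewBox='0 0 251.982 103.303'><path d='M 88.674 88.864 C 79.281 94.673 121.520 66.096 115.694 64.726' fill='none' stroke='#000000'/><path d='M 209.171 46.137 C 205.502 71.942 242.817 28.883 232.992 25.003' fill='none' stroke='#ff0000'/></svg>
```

; Generated by LaserGRBL
G21
G90
G00 X88.674 Y14.439
M4 S401
G01 X88.436 Y14.587 F1413
G01 X95.805 Y20.032
G01 X105.995 Y27.816
G01 X114.219 Y34.983
G01 X115.694 Y38.577
M5
G00 X209.171 Y57.166
M4 S195
G01 X211.183 Y49.082 F4001
G01 X218.801 Y52.340
G01 X227.795 Y61.753
G01 X233.935 Y72.135
G01 X232.992 Y78.300
M5
G00 X0.000 Y0.000

Since the viewBox matches the mm dimensions, user units are millimetres directly. The only transform is the Y-flip y_m = 103.303 − y_svg.

Shape 1 is a cubic bezier drawn with `<path>`. Its stroke #000000 means score at S401, F1413. After flipping Y the toolpath is (88.674,14.439) → (88.436,14.587) → (95.805,20.032) → (105.995,27.816) → (114.219,34.983) → (115.694,38.577).

Shape 2 is a cubic bezier drawn with `<path>`. Its stroke #ff0000 means engrave at S195, F4001. After flipping Y the toolpath is (209.171,57.166) → (211.183,49.082) → (218.801,52.340) → (227.795,61.753) → (233.935,72.135) → (232.992,78.300).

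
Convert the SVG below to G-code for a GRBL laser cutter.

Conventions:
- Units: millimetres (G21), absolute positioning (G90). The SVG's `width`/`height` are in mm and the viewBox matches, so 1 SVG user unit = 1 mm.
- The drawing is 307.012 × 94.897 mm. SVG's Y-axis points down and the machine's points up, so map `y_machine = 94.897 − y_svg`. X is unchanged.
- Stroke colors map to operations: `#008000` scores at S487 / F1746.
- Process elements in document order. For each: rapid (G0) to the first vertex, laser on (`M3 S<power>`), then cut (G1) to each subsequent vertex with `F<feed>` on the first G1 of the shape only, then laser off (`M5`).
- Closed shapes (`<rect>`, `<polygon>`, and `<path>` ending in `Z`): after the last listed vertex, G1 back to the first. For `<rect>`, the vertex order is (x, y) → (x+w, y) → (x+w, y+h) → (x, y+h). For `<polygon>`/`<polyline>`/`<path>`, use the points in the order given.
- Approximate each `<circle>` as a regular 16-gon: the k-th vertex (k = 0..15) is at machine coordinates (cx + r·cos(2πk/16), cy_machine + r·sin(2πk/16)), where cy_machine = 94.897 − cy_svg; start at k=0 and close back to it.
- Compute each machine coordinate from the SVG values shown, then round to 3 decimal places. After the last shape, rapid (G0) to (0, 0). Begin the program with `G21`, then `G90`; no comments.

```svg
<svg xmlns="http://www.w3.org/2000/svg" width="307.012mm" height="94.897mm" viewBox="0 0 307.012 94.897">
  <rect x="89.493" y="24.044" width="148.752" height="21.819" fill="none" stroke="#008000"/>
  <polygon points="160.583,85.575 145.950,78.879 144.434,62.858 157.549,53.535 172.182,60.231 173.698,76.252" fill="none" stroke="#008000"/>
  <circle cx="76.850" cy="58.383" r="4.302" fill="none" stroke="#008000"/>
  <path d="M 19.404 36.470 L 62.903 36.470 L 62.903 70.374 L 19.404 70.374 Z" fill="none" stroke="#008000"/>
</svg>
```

Since the viewBox matches the mm dimensions, user units are millimetres directly. The only transform is the Y-flip y_m = 94.897 − y_svg.

Shape 1 is a rectangle drawn with `<rect>`. Its stroke #008000 means score at S487, F1746. After flipping Y the toolpath is (89.493,70.853) → (238.245,70.853) → (238.245,49.034) → (89.493,49.034) → (89.493,70.853), returning to the start.

Shape 2 is a regular polygon drawn with `<polygon>`. Its stroke #008000 means score at S487, F1746. After flipping Y the toolpath is (160.583,9.322) → (145.950,16.018) → (144.434,32.039) → (157.549,41.362) → (172.182,34.666) → (173.698,18.645) → (160.583,9.322), returning to the start.

Shape 3 is a circle drawn with `<circle>`. Its stroke #008000 means score at S487, F1746. After flipping Y the toolpath is (81.152,36.514) → (80.825,38.160) → (79.892,39.556) → (78.496,40.489) → (76.850,40.816) → (75.204,40.489) → (73.808,39.556) → (72.875,38.160) → (72.548,36.514) → (72.875,34.868) → (73.808,33.472) → (75.204,32.539) → (76.850,32.212) → (78.496,32.539) → (79.892,33.472) → (80.825,34.868) → (81.152,36.514), returning to the start.

Shape 4 is a rectangle drawn with `<path>`. Its stroke #008000 means score at S487, F1746. After flipping Y the toolpath is (19.404,58.427) → (62.903,58.427) → (62.903,24.523) → (19.404,24.523) → (19.404,58.427), returning to the start.

G21
G90
G0 X89.493 Y70.853
M3 S487
G1 X238.245 Y70.853 F1746
G1 X238.245 Y49.034
G1 X89.493 Y49.034
G1 X89.493 Y70.853
M5
G0 X160.583 Y9.322
M3 S487
G1 X145.950 Y16.018 F1746
G1 X144.434 Y32.039
G1 X157.549 Y41.362
G1 X172.182 Y34.666
G1 X173.698 Y18.645
G1 X160.583 Y9.322
M5
G0 X81.152 Y36.514
M3 S487
G1 X80.825 Y38.160 F1746
G1 X79.892 Y39.556
G1 X78.496 Y40.489
G1 X76.850 Y40.816
G1 X75.204 Y40.489
G1 X73.808 Y39.556
G1 X72.875 Y38.160
G1 X72.548 Y36.514
G1 X72.875 Y34.868
G1 X73.808 Y33.472
G1 X75.204 Y32.539
G1 X76.850 Y32.212
G1 X78.496 Y32.539
G1 X79.892 Y33.472
G1 X80.825 Y34.868
G1 X81.152 Y36.514
M5
G0 X19.404 Y58.427
M3 S487
G1 X62.903 Y58.427 F1746
G1 X62.903 Y24.523
G1 X19.404 Y24.523
G1 X19.404 Y58.427
M5
G0 X0.000 Y0.000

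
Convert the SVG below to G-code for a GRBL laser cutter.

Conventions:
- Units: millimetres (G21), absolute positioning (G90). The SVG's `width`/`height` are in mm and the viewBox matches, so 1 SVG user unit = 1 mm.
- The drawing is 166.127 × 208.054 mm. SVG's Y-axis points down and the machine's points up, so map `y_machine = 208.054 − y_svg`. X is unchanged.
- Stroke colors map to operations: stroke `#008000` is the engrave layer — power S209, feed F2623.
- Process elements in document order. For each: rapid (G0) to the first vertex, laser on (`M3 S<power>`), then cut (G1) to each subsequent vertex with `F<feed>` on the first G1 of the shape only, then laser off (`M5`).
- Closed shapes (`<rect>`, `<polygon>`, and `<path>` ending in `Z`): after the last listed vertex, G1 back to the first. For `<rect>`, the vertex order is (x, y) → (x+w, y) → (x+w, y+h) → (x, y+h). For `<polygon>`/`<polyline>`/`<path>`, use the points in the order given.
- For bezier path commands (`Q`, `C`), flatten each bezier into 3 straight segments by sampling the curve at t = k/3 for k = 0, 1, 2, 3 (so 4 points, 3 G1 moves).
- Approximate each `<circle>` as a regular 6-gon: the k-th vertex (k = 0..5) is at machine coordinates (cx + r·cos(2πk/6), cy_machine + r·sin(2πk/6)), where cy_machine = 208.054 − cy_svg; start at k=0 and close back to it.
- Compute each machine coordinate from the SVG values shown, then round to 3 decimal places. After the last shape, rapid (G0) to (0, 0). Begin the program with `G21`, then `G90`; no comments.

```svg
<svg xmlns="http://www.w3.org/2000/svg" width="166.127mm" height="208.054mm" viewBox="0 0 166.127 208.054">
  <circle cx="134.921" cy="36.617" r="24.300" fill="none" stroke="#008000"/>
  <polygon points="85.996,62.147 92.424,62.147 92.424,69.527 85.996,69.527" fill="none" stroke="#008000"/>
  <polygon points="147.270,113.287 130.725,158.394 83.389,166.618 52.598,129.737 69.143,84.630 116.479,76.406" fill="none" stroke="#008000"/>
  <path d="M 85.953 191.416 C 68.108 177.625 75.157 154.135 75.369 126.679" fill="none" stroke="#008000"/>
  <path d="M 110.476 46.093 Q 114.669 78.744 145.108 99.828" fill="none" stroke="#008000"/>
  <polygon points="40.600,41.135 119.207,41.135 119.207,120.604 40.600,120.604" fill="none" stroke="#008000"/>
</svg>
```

G21
G90
G0 X159.221 Y171.437
M3 S209
G1 X147.071 Y192.481 F2623
G1 X122.771 Y192.481
G1 X110.621 Y171.437
G1 X122.771 Y150.393
G1 X147.071 Y150.393
G1 X159.221 Y171.437
M5
G0 X85.996 Y145.907
M3 S209
G1 X92.424 Y145.907 F2623
G1 X92.424 Y138.527
G1 X85.996 Y138.527
G1 X85.996 Y145.907
M5
G0 X147.270 Y94.767
M3 S209
G1 X130.725 Y49.660 F2623
G1 X83.389 Y41.436
G1 X52.598 Y78.317
G1 X69.143 Y123.424
G1 X116.479 Y131.648
G1 X147.270 Y94.767
M5
G0 X85.953 Y16.638
M3 S209
G1 X75.231 Y33.450 F2623
G1 X74.053 Y55.453
G1 X75.369 Y81.375
M5
G0 X110.476 Y161.961
M3 S209
G1 X116.188 Y141.479 F2623
G1 X127.732 Y123.567
G1 X145.108 Y108.226
M5
G0 X40.600 Y166.919
M3 S209
G1 X119.207 Y166.919 F2623
G1 X119.207 Y87.450
G1 X40.600 Y87.450
G1 X40.600 Y166.919
M5
G0 X0.000 Y0.000

viewBox `0 0 166.127 208.054` with mm width/height → 1 unit = 1 mm. Flip: y_m = 208.054 − y_svg.

**Shape 1** — `<circle>` circle, stroke `#008000` → engrave (S209, F2623). Machine vertices: (159.221,171.437) → (147.071,192.481) → (122.771,192.481) → (110.621,171.437) → (122.771,150.393) → (147.071,150.393) → (159.221,171.437). Closed: final G1 returns to the first vertex.

**Shape 2** — `<polygon>` rectangle, stroke `#008000` → engrave (S209, F2623). Machine vertices: (85.996,145.907) → (92.424,145.907) → (92.424,138.527) → (85.996,138.527) → (85.996,145.907). Closed: final G1 returns to the first vertex.

**Shape 3** — `<polygon>` regular polygon, stroke `#008000` → engrave (S209, F2623). Machine vertices: (147.270,94.767) → (130.725,49.660) → (83.389,41.436) → (52.598,78.317) → (69.143,123.424) → (116.479,131.648) → (147.270,94.767). Closed: final G1 returns to the first vertex.

**Shape 4** — `<path>` cubic bezier, stroke `#008000` → engrave (S209, F2623). Control points (SVG): P0=(85.953,191.416), P1=(68.108,177.625), P2=(75.157,154.135), P3=(75.369,126.679); sampled at t=k/3. Machine vertices: (85.953,16.638) → (75.231,33.450) → (74.053,55.453) → (75.369,81.375). Open path.

**Shape 5** — `<path>` quadratic bezier, stroke `#008000` → engrave (S209, F2623). Control points (SVG): P0=(110.476,46.093), P1=(114.669,78.744), P2=(145.108,99.828); sampled at t=k/3. Machine vertices: (110.476,161.961) → (116.188,141.479) → (127.732,123.567) → (145.108,108.226). Open path.

**Shape 6** — `<polygon>` rectangle, stroke `#008000` → engrave (S209, F2623). Machine vertices: (40.600,166.919) → (119.207,166.919) → (119.207,87.450) → (40.600,87.450) → (40.600,166.919). Closed: final G1 returns to the first vertex.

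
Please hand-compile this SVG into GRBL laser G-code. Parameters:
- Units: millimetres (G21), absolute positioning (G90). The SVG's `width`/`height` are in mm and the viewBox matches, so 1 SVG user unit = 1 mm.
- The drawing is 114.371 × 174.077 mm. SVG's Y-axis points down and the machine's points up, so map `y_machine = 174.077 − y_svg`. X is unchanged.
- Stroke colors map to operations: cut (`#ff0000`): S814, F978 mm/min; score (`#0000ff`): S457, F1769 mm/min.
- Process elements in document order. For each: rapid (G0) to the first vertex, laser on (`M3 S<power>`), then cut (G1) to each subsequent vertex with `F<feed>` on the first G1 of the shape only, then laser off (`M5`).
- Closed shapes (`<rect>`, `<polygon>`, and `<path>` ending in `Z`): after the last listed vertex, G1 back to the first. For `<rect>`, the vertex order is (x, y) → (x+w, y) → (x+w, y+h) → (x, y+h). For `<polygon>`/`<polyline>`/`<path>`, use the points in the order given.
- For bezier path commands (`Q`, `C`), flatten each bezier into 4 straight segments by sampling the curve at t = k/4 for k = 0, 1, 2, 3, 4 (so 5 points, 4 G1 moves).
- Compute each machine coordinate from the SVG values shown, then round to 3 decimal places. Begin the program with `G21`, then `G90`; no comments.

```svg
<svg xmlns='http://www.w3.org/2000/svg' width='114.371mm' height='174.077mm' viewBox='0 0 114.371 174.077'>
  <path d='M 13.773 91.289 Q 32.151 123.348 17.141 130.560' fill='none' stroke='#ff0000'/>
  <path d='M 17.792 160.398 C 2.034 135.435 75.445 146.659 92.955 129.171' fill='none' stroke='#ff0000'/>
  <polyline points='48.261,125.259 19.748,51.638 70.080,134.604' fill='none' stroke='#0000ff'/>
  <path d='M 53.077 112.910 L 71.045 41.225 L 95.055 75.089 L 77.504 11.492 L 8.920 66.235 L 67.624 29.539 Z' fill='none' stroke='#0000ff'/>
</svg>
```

viewBox `0 0 114.371 174.077` with mm width/height → 1 unit = 1 mm. Flip: y_m = 174.077 − y_svg.

**Shape 1** — `<path>` quadratic bezier, stroke `#ff0000` → cut (S814, F978). Control points (SVG): P0=(13.773,91.289), P1=(32.151,123.348), P2=(17.141,130.560); sampled at t=k/4. Machine vertices: (13.773,82.788) → (20.875,68.311) → (23.804,56.941) → (22.559,48.676) → (17.141,43.517). Open path.

**Shape 2** — `<path>` cubic bezier, stroke `#ff0000` → cut (S814, F978). Control points (SVG): P0=(17.792,160.398), P1=(2.034,135.435), P2=(75.445,146.659), P3=(92.955,129.171); sampled at t=k/4. Machine vertices: (17.792,13.679) → (20.426,26.630) → (42.898,32.096) → (71.608,36.159) → (92.955,44.906). Open path.

**Shape 3** — `<polyline>` open polyline, stroke `#0000ff` → score (S457, F1769). Machine vertices: (48.261,48.818) → (19.748,122.439) → (70.080,39.473). Open path.

**Shape 4** — `<path>` closed polygon, stroke `#0000ff` → score (S457, F1769). Machine vertices: (53.077,61.167) → (71.045,132.852) → (95.055,98.988) → (77.504,162.585) → (8.920,107.842) → (67.624,144.538) → (53.077,61.167). Closed: final G1 returns to the first vertex.

G21
G90
G0 X13.773 Y82.788
M3 S814
G1 X20.875 Y68.311 F978
G1 X23.804 Y56.941
G1 X22.559 Y48.676
G1 X17.141 Y43.517
M5
G0 X17.792 Y13.679
M3 S814
G1 X20.426 Y26.630 F978
G1 X42.898 Y32.096
G1 X71.608 Y36.159
G1 X92.955 Y44.906
M5
G0 X48.261 Y48.818
M3 S457
G1 X19.748 Y122.439 F1769
G1 X70.080 Y39.473
M5
G0 X53.077 Y61.167
M3 S457
G1 X71.045 Y132.852 F1769
G1 X95.055 Y98.988
G1 X77.504 Y162.585
G1 X8.920 Y107.842
G1 X67.624 Y144.538
G1 X53.077 Y61.167
M5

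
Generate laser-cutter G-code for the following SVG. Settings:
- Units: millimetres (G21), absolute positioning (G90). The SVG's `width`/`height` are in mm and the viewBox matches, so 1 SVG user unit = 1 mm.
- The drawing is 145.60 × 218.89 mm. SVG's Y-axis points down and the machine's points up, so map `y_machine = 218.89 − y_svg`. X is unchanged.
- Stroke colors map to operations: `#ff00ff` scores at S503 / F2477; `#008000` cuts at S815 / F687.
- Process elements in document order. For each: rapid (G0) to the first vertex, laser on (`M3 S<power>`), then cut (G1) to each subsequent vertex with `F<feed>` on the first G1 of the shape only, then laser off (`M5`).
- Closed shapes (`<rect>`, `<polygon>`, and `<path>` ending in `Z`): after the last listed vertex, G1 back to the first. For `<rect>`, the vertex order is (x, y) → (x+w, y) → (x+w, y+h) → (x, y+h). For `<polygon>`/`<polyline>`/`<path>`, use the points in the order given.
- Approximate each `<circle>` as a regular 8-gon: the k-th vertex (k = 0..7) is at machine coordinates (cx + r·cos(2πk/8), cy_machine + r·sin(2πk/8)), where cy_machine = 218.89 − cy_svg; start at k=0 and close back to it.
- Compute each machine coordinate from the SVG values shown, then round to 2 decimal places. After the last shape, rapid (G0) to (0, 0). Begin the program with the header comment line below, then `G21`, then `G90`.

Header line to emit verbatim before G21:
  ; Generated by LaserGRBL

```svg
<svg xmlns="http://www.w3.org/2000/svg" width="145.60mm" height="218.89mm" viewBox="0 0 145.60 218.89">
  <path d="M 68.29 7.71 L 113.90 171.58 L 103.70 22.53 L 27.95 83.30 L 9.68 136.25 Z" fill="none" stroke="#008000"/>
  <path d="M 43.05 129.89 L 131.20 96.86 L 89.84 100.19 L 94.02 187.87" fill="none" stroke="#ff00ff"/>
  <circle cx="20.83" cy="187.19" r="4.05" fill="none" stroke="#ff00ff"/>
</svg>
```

; Generated by LaserGRBL
G21
G90
G0 X68.29 Y211.18
M3 S815
G1 X113.90 Y47.31 F687
G1 X103.70 Y196.36
G1 X27.95 Y135.59
G1 X9.68 Y82.64
G1 X68.29 Y211.18
M5
G0 X43.05 Y89.00
M3 S503
G1 X131.20 Y122.03 F2477
G1 X89.84 Y118.70
G1 X94.02 Y31.02
M5
G0 X24.88 Y31.70
M3 S503
G1 X23.69 Y34.56 F2477
G1 X20.83 Y35.75
G1 X17.97 Y34.56
G1 X16.78 Y31.70
G1 X17.97 Y28.84
G1 X20.83 Y27.65
G1 X23.69 Y28.84
G1 X24.88 Y31.70
M5
G0 X0.00 Y0.00

viewBox `0 0 145.60 218.89` with mm width/height → 1 unit = 1 mm. Flip: y_m = 218.89 − y_svg.

**Shape 1** — `<path>` closed polygon, stroke `#008000` → cut (S815, F687). Machine vertices: (68.29,211.18) → (113.90,47.31) → (103.70,196.36) → (27.95,135.59) → (9.68,82.64) → (68.29,211.18). Closed: final G1 returns to the first vertex.

**Shape 2** — `<path>` open polyline, stroke `#ff00ff` → score (S503, F2477). Machine vertices: (43.05,89.00) → (131.20,122.03) → (89.84,118.70) → (94.02,31.02). Open path.

**Shape 3** — `<circle>` circle, stroke `#ff00ff` → score (S503, F2477). Machine vertices: (24.88,31.70) → (23.69,34.56) → (20.83,35.75) → (17.97,34.56) → (16.78,31.70) → (17.97,28.84) → (20.83,27.65) → (23.69,28.84) → (24.88,31.70). Closed: final G1 returns to the first vertex.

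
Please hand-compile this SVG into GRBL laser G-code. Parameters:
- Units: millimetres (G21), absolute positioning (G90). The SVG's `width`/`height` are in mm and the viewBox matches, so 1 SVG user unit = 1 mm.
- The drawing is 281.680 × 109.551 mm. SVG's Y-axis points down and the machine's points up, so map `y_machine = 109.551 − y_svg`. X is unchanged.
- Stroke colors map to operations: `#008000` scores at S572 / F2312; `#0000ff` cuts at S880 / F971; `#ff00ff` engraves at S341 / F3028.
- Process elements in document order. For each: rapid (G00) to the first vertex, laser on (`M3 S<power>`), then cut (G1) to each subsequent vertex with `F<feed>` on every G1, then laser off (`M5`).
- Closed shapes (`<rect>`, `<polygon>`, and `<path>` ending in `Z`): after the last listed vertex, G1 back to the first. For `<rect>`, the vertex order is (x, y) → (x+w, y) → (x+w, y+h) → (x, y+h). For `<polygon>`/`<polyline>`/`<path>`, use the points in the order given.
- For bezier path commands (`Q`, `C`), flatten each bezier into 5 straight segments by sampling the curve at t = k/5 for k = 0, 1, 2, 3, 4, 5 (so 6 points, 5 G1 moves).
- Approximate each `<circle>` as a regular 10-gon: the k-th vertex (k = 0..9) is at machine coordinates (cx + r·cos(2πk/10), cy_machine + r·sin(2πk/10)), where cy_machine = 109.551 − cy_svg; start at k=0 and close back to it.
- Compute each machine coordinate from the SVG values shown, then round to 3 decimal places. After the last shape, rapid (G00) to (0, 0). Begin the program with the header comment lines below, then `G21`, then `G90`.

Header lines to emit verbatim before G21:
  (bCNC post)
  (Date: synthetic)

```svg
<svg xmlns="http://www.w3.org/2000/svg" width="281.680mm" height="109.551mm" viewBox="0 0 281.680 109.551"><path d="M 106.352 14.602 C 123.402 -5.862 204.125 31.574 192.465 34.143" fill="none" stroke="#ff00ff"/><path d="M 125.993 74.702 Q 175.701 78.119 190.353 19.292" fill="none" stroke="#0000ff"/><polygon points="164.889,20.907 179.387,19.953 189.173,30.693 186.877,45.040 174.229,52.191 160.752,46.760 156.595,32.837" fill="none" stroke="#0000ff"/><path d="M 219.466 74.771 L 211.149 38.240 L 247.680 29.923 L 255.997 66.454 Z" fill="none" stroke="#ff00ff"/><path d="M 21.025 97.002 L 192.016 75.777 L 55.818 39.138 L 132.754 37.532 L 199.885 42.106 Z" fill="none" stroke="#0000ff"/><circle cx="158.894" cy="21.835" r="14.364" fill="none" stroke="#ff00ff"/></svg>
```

Since the viewBox matches the mm dimensions, user units are millimetres directly. The only transform is the Y-flip y_m = 109.551 − y_svg.

Shape 1 is a cubic bezier drawn with `<path>`. Its stroke #ff00ff means engrave at S341, F3028. After flipping Y the toolpath is (106.352,94.949) → (122.974,101.022) → (147.387,97.651) → (172.101,89.290) → (189.623,80.391) → (192.465,75.408).

Shape 2 is a quadratic bezier drawn with `<path>`. Its stroke #0000ff means cut at S880, F971. After flipping Y the toolpath is (125.993,34.849) → (144.474,35.972) → (160.150,42.074) → (173.022,53.156) → (183.090,69.218) → (190.353,90.259).

Shape 3 is a regular polygon drawn with `<polygon>`. Its stroke #0000ff means cut at S880, F971. After flipping Y the toolpath is (164.889,88.644) → (179.387,89.598) → (189.173,78.858) → (186.877,64.511) → (174.229,57.360) → (160.752,62.791) → (156.595,76.714) → (164.889,88.644), returning to the start.

Shape 4 is a regular polygon drawn with `<path>`. Its stroke #ff00ff means engrave at S341, F3028. After flipping Y the toolpath is (219.466,34.780) → (211.149,71.311) → (247.680,79.628) → (255.997,43.097) → (219.466,34.780), returning to the start.

Shape 5 is a closed polygon drawn with `<path>`. Its stroke #0000ff means cut at S880, F971. After flipping Y the toolpath is (21.025,12.549) → (192.016,33.774) → (55.818,70.413) → (132.754,72.019) → (199.885,67.445) → (21.025,12.549), returning to the start.

Shape 6 is a circle drawn with `<circle>`. Its stroke #ff00ff means engrave at S341, F3028. After flipping Y the toolpath is (173.258,87.716) → (170.515,96.159) → (163.333,101.377) → (154.455,101.377) → (147.273,96.159) → (144.530,87.716) → (147.273,79.273) → (154.455,74.055) → (163.333,74.055) → (170.515,79.273) → (173.258,87.716), returning to the start.

(bCNC post)
(Date: synthetic)
G21
G90
G00 X106.352 Y94.949
M3 S341
G1 X122.974 Y101.022 F3028
G1 X147.387 Y97.651 F3028
G1 X172.101 Y89.290 F3028
G1 X189.623 Y80.391 F3028
G1 X192.465 Y75.408 F3028
M5
G00 X125.993 Y34.849
M3 S880
G1 X144.474 Y35.972 F971
G1 X160.150 Y42.074 F971
G1 X173.022 Y53.156 F971
G1 X183.090 Y69.218 F971
G1 X190.353 Y90.259 F971
M5
G00 X164.889 Y88.644
M3 S880
G1 X179.387 Y89.598 F971
G1 X189.173 Y78.858 F971
G1 X186.877 Y64.511 F971
G1 X174.229 Y57.360 F971
G1 X160.752 Y62.791 F971
G1 X156.595 Y76.714 F971
G1 X164.889 Y88.644 F971
M5
G00 X219.466 Y34.780
M3 S341
G1 X211.149 Y71.311 F3028
G1 X247.680 Y79.628 F3028
G1 X255.997 Y43.097 F3028
G1 X219.466 Y34.780 F3028
M5
G00 X21.025 Y12.549
M3 S880
G1 X192.016 Y33.774 F971
G1 X55.818 Y70.413 F971
G1 X132.754 Y72.019 F971
G1 X199.885 Y67.445 F971
G1 X21.025 Y12.549 F971
M5
G00 X173.258 Y87.716
M3 S341
G1 X170.515 Y96.159 F3028
G1 X163.333 Y101.377 F3028
G1 X154.455 Y101.377 F3028
G1 X147.273 Y96.159 F3028
G1 X144.530 Y87.716 F3028
G1 X147.273 Y79.273 F3028
G1 X154.455 Y74.055 F3028
G1 X163.333 Y74.055 F3028
G1 X170.515 Y79.273 F3028
G1 X173.258 Y87.716 F3028
M5
G00 X0.000 Y0.000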